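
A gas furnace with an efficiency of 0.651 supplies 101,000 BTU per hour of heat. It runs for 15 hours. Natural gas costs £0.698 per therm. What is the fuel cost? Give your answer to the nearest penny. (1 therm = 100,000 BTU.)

£16.24

Heat delivered = 101,000 BTU/h × 15 h = 1,515,000 BTU
Gas input = 1,515,000 / 0.651 = 2,327,189 BTU
= 2,327,189 / 100,000 = 23.27 therm
Cost = 23.27 × £0.698/therm = £16.24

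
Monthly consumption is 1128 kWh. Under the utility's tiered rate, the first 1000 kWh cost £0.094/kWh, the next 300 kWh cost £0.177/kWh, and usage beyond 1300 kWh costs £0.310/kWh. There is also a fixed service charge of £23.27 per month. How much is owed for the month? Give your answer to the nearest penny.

£139.93

First 1000 kWh × £0.094 = £94.00
Next 128 kWh × £0.177 = £22.66
Remaining tier: 0 kWh (not reached)
Energy charge = £116.66; + service £23.27 = £139.93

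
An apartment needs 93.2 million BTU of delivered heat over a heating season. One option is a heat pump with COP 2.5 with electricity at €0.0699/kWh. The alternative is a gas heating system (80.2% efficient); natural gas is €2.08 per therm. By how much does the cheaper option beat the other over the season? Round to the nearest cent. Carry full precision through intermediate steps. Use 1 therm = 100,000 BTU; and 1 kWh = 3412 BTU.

€1653.42

Heat load = 93.2 × 10⁶ BTU = 93,200,000 BTU
Gas: input = 93,200,000 / 0.802 = 116,209,476 BTU = 1,162 therm → 1,162 × €2.08 = €2,417.16
Heat pump: 93,200,000 BTU / 3412 = 27,320 kWh heat; / 2.5 = 10,930 kWh in → × €0.0699 = €763.74
Difference = |€2,417.16 − €763.74| = €1,653.42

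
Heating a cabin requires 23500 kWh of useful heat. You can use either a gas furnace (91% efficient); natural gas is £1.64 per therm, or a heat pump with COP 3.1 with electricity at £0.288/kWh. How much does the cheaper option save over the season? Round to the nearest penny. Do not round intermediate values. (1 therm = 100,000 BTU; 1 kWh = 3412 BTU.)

Heat load = 23500 kWh × 3412 = 80,182,000 BTU
Gas: input = 80,182,000 / 0.91 = 88,112,088 BTU = 881.1 therm → 881.1 × £1.64 = £1,445.04
Heat pump: 80,182,000 BTU / 3412 = 23,500 kWh heat; / 3.1 = 7,581 kWh in → × £0.288 = £2,183.23
Difference = |£1,445.04 − £2,183.23| = £738.19

£738.19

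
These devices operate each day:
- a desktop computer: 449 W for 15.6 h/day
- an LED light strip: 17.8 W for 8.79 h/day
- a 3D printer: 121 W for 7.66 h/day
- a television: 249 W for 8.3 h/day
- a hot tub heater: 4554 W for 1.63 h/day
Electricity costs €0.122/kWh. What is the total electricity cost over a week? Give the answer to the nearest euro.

€15

desktop computer: 449 W × 15.6 h × 7 d = 49,031 Wh = 49.03 kWh
LED light strip: 17.8 W × 8.79 h × 7 d = 1,095 Wh = 1.095 kWh
3D printer: 121 W × 7.66 h × 7 d = 6,488 Wh = 6.488 kWh
television: 249 W × 8.3 h × 7 d = 14,467 Wh = 14.47 kWh
hot tub heater: 4554 W × 1.63 h × 7 d = 51,961 Wh = 51.96 kWh
Total energy = 49.03 + 1.095 + 6.488 + 14.47 + 51.96 = 123 kWh
Cost = 123 kWh × €0.122 = €15.01 ≈ €15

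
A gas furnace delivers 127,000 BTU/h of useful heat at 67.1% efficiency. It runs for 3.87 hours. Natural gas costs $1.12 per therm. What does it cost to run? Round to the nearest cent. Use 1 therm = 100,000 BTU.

$8.20

Heat delivered = 127,000 BTU/h × 3.87 h = 491,490 BTU
Gas input = 491,490 / 0.671 = 732,474 BTU
= 732,474 / 100,000 = 7.325 therm
Cost = 7.325 × $1.12/therm = $8.20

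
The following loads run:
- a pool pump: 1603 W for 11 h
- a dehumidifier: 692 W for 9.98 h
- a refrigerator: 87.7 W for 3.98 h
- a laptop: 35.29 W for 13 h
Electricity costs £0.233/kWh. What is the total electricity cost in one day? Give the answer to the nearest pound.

£6

pool pump: 1603 W × 11 h = 17,633 Wh = 17.63 kWh
dehumidifier: 692 W × 9.98 h = 6,906 Wh = 6.906 kWh
refrigerator: 87.7 W × 3.98 h = 349 Wh = 0.349 kWh
laptop: 35.29 W × 13 h = 459 Wh = 0.4588 kWh
Total energy = 17.63 + 6.906 + 0.349 + 0.4588 = 25.35 kWh
Cost = 25.35 kWh × £0.233 = £5.91 ≈ £6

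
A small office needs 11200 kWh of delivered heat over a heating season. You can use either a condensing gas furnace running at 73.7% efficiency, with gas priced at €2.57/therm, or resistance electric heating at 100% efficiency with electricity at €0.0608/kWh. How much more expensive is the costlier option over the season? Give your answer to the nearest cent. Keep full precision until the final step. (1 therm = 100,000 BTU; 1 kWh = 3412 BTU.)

€651.62

Heat load = 11200 kWh × 3412 = 38,214,400 BTU
Gas: input = 38,214,400 / 0.737 = 51,851,289 BTU = 518.5 therm → 518.5 × €2.57 = €1,332.58
Electric: 38,214,400 BTU / 3412 = 11,200 kWh → × €0.0608 = €680.96
Difference = |€1,332.58 − €680.96| = €651.62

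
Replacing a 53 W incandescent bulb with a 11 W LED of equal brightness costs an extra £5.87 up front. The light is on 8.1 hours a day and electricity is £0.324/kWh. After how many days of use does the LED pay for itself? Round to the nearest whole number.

Power saved = 53 − 11 = 42 W
Daily energy saved = 42 W × 8.1 h = 340.2 Wh = 0.3402 kWh
Daily savings = 0.3402 × £0.324 = £0.1102
Payback = £5.87 / £0.1102 per day = 53.25 days

53 days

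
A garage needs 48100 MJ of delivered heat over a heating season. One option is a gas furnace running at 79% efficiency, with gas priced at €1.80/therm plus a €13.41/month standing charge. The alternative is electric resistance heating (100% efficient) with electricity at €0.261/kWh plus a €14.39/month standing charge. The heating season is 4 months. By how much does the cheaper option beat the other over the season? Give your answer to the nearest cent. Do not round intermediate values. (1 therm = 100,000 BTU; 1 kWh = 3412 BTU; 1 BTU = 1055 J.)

€2452.68

Heat load = 48100 MJ = 48,100,000,000 J / 1055 = 45,592,417 BTU
Gas: input = 45,592,417 / 0.79 = 57,711,920 BTU = 577.1 therm → 577.1 × €1.80 = €1,038.81; + 4 × €13.41 standing = €1,092.45
Electric: 45,592,417 BTU / 3412 = 13,360 kWh → × €0.261 = €3,487.58; + 4 × €14.39 standing = €3,545.14
Difference = |€1,092.45 − €3,545.14| = €2,452.68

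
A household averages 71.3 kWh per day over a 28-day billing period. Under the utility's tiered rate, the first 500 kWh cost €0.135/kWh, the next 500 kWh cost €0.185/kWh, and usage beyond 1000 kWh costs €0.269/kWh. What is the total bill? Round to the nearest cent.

Usage = 71.3 kWh/day × 28 days = 1996.4 kWh
First 500 kWh × €0.135 = €67.50
Next 500 kWh × €0.185 = €92.50
Remaining 996.4 kWh × €0.269 = €268.03
Total = €428.03

€428.03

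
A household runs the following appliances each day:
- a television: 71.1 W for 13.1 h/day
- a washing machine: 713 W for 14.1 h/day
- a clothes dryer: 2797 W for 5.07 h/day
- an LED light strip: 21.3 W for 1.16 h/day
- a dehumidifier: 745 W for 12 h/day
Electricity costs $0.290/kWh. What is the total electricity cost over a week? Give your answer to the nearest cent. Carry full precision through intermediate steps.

television: 71.1 W × 13.1 h × 7 d = 6,520 Wh = 6.52 kWh
washing machine: 713 W × 14.1 h × 7 d = 70,373 Wh = 70.37 kWh
clothes dryer: 2797 W × 5.07 h × 7 d = 99,266 Wh = 99.27 kWh
LED light strip: 21.3 W × 1.16 h × 7 d = 173 Wh = 0.173 kWh
dehumidifier: 745 W × 12 h × 7 d = 62,580 Wh = 62.58 kWh
Total energy = 6.52 + 70.37 + 99.27 + 0.173 + 62.58 = 238.9 kWh
Cost = 238.9 kWh × $0.290 = $69.28

$69.28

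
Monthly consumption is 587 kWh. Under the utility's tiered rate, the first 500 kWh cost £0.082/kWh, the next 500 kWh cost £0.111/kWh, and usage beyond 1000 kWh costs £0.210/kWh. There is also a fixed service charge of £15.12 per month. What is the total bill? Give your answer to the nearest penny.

First 500 kWh × £0.082 = £41.00
Next 87 kWh × £0.111 = £9.66
Remaining tier: 0 kWh (not reached)
Energy charge = £50.66; + service £15.12 = £65.78

£65.78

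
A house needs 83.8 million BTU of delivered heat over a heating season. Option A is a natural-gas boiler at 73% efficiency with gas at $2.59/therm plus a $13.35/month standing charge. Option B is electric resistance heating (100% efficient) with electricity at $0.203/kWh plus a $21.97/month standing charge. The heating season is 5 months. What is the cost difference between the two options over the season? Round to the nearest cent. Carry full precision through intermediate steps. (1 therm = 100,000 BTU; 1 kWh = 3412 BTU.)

Heat load = 83.8 × 10⁶ BTU = 83,800,000 BTU
Gas: input = 83,800,000 / 0.73 = 114,794,521 BTU = 1,148 therm → 1,148 × $2.59 = $2,973.18; + 5 × $13.35 standing = $3,039.93
Electric: 83,800,000 BTU / 3412 = 24,560 kWh → × $0.203 = $4,985.76; + 5 × $21.97 standing = $5,095.61
Difference = |$3,039.93 − $5,095.61| = $2,055.68

$2055.68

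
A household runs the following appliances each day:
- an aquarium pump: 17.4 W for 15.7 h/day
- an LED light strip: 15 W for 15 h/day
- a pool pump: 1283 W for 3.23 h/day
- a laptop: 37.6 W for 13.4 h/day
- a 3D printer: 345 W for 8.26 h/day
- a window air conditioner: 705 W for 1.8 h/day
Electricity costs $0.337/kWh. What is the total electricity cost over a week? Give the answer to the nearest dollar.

$22

aquarium pump: 17.4 W × 15.7 h × 7 d = 1,912 Wh = 1.912 kWh
LED light strip: 15 W × 15 h × 7 d = 1,575 Wh = 1.575 kWh
pool pump: 1283 W × 3.23 h × 7 d = 29,009 Wh = 29.01 kWh
laptop: 37.6 W × 13.4 h × 7 d = 3,527 Wh = 3.527 kWh
3D printer: 345 W × 8.26 h × 7 d = 19,948 Wh = 19.95 kWh
window air conditioner: 705 W × 1.8 h × 7 d = 8,883 Wh = 8.883 kWh
Total energy = 1.912 + 1.575 + 29.01 + 3.527 + 19.95 + 8.883 = 64.85 kWh
Cost = 64.85 kWh × $0.337 = $21.86 ≈ $22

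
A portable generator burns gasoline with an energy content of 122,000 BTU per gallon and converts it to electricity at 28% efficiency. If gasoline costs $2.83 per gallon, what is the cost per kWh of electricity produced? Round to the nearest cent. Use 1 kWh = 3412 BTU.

Electrical output per gallon = 122,000 BTU × 0.28 / 3412 BTU/kWh = 10.01 kWh
Cost per kWh = $2.83 / 10.01 kWh = $0.283

$0.28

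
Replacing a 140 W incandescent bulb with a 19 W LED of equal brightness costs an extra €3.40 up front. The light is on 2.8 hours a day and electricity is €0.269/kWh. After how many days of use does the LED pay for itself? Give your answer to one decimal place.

Power saved = 140 − 19 = 121 W
Daily energy saved = 121 W × 2.8 h = 338.8 Wh = 0.3388 kWh
Daily savings = 0.3388 × €0.269 = €0.0911
Payback = €3.40 / €0.0911 per day = 37.31 days

37.3 days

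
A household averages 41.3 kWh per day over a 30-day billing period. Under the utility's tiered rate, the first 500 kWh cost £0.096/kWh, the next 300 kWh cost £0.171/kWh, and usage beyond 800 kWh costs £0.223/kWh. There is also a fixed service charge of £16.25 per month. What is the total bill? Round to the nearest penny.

Usage = 41.3 kWh/day × 30 days = 1239 kWh
First 500 kWh × £0.096 = £48.00
Next 300 kWh × £0.171 = £51.30
Remaining 439 kWh × £0.223 = £97.90
Energy charge = £197.20; + service £16.25 = £213.45

£213.45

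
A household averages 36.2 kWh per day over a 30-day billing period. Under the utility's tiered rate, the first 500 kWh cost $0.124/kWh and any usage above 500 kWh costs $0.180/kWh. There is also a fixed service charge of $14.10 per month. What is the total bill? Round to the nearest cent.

$181.58

Usage = 36.2 kWh/day × 30 days = 1086 kWh
First 500 kWh × $0.124 = $62.00
Remaining 586 kWh × $0.180 = $105.48
Energy charge = $167.48; + service $14.10 = $181.58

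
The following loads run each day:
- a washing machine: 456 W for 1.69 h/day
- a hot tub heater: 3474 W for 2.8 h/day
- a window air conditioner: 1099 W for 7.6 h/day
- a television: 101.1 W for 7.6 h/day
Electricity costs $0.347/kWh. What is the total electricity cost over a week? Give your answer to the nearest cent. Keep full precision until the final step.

washing machine: 456 W × 1.69 h × 7 d = 5,394 Wh = 5.394 kWh
hot tub heater: 3474 W × 2.8 h × 7 d = 68,090 Wh = 68.09 kWh
window air conditioner: 1099 W × 7.6 h × 7 d = 58,467 Wh = 58.47 kWh
television: 101.1 W × 7.6 h × 7 d = 5,379 Wh = 5.379 kWh
Total energy = 5.394 + 68.09 + 58.47 + 5.379 = 137.3 kWh
Cost = 137.3 kWh × $0.347 = $47.65

$47.65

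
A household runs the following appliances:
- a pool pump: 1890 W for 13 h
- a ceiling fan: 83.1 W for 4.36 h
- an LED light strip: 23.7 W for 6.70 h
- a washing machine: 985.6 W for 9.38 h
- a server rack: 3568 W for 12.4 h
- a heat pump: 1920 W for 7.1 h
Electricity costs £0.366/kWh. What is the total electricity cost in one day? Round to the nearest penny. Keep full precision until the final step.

£33.75

pool pump: 1890 W × 13 h = 24,570 Wh = 24.57 kWh
ceiling fan: 83.1 W × 4.36 h = 362 Wh = 0.3623 kWh
LED light strip: 23.7 W × 6.70 h = 159 Wh = 0.1588 kWh
washing machine: 985.6 W × 9.38 h = 9,245 Wh = 9.245 kWh
server rack: 3568 W × 12.4 h = 44,243 Wh = 44.24 kWh
heat pump: 1920 W × 7.1 h = 13,632 Wh = 13.63 kWh
Total energy = 24.57 + 0.3623 + 0.1588 + 9.245 + 44.24 + 13.63 = 92.21 kWh
Cost = 92.21 kWh × £0.366 = £33.75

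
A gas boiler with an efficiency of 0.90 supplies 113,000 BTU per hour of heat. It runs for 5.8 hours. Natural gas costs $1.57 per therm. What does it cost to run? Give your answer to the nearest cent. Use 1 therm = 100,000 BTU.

$11.43

Heat delivered = 113,000 BTU/h × 5.8 h = 655,400 BTU
Gas input = 655,400 / 0.90 = 728,222 BTU
= 728,222 / 100,000 = 7.282 therm
Cost = 7.282 × $1.57/therm = $11.43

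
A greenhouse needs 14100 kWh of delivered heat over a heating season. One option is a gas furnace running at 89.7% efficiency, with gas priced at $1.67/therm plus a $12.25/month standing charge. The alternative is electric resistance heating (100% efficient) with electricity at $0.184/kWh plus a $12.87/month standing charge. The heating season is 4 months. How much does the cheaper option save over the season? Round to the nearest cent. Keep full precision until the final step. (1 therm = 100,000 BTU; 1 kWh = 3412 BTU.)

$1701.20

Heat load = 14100 kWh × 3412 = 48,109,200 BTU
Gas: input = 48,109,200 / 0.897 = 53,633,445 BTU = 536.3 therm → 536.3 × $1.67 = $895.68; + 4 × $12.25 standing = $944.68
Electric: 48,109,200 BTU / 3412 = 14,100 kWh → × $0.184 = $2,594.40; + 4 × $12.87 standing = $2,645.88
Difference = |$944.68 − $2,645.88| = $1,701.20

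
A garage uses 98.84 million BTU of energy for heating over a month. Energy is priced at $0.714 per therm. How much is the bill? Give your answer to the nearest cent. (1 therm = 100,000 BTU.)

$705.72

98.84 million BTU × (10 therm/million BTU) = 988.4 therm
Cost = 988.4 therm × $0.714/therm = $705.72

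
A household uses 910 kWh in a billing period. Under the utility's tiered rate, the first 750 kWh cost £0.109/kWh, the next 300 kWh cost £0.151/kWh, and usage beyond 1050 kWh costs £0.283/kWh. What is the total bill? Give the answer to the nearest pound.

First 750 kWh × £0.109 = £81.75
Next 160 kWh × £0.151 = £24.16
Remaining tier: 0 kWh (not reached)
Total = £105.91 ≈ £106

£106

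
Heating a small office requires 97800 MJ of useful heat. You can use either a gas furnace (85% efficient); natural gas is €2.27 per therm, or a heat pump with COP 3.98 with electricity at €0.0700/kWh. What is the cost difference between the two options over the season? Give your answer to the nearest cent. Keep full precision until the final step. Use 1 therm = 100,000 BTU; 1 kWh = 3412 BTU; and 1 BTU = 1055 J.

Heat load = 97800 MJ = 97,800,000,000 J / 1055 = 92,701,422 BTU
Gas: input = 92,701,422 / 0.85 = 109,060,496 BTU = 1,091 therm → 1,091 × €2.27 = €2,475.67
Heat pump: 92,701,422 BTU / 3412 = 27,170 kWh heat; / 3.98 = 6,826 kWh in → × €0.0700 = €477.85
Difference = |€2,475.67 − €477.85| = €1,997.82

€1997.82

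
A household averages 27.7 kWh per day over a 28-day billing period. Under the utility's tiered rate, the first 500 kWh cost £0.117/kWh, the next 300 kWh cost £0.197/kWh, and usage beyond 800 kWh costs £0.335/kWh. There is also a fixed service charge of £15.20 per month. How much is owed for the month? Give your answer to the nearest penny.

£127.99

Usage = 27.7 kWh/day × 28 days = 775.6 kWh
First 500 kWh × £0.117 = £58.50
Next 275.6 kWh × £0.197 = £54.29
Remaining tier: 0 kWh (not reached)
Energy charge = £112.79; + service £15.20 = £127.99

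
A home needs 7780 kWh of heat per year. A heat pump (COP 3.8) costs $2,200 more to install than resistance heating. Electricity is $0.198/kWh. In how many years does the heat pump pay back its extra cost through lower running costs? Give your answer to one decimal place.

Resistance: 7780 kWh × $0.198 = $1,540.44/yr
Heat pump: 7780 / 3.8 = 2047 kWh in → × $0.198 = $405.38/yr
Annual savings = $1,135.06
Payback = $2,200 / $1,135.06 = 1.94 years

1.9 years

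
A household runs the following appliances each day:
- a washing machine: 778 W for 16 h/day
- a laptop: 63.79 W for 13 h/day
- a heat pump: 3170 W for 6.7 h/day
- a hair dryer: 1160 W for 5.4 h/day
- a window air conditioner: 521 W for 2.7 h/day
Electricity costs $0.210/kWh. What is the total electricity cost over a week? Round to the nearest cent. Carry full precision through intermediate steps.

washing machine: 778 W × 16 h × 7 d = 87,136 Wh = 87.14 kWh
laptop: 63.79 W × 13 h × 7 d = 5,805 Wh = 5.805 kWh
heat pump: 3170 W × 6.7 h × 7 d = 148,673 Wh = 148.7 kWh
hair dryer: 1160 W × 5.4 h × 7 d = 43,848 Wh = 43.85 kWh
window air conditioner: 521 W × 2.7 h × 7 d = 9,847 Wh = 9.847 kWh
Total energy = 87.14 + 5.805 + 148.7 + 43.85 + 9.847 = 295.3 kWh
Cost = 295.3 kWh × $0.210 = $62.01

$62.01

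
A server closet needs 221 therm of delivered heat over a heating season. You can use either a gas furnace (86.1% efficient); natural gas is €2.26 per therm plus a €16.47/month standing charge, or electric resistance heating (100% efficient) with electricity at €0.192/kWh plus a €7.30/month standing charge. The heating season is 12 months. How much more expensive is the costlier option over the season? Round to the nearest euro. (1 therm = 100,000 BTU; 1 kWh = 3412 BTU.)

€553

Heat load = 221 therm × 100,000 = 22,100,000 BTU
Gas: input = 22,100,000 / 0.861 = 25,667,828 BTU = 256.7 therm → 256.7 × €2.26 = €580.09; + 12 × €16.47 standing = €777.73
Electric: 22,100,000 BTU / 3412 = 6,477 kWh → × €0.192 = €1,243.61; + 12 × €7.30 standing = €1,331.21
Difference = |€777.73 − €1,331.21| = €553.48 ≈ €553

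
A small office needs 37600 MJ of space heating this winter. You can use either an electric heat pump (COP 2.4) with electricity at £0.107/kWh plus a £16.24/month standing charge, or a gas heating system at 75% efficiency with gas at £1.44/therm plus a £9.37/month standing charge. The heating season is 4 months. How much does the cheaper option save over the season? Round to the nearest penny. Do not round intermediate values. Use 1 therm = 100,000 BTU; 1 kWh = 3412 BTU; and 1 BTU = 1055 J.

£191.11

Heat load = 37600 MJ = 37,600,000,000 J / 1055 = 35,639,810 BTU
Gas: input = 35,639,810 / 0.75 = 47,519,747 BTU = 475.2 therm → 475.2 × £1.44 = £684.28; + 4 × £9.37 standing = £721.76
Heat pump: 35,639,810 BTU / 3412 = 10,450 kWh heat; / 2.4 = 4,352 kWh in → × £0.107 = £465.69; + 4 × £16.24 standing = £530.65
Difference = |£721.76 − £530.65| = £191.11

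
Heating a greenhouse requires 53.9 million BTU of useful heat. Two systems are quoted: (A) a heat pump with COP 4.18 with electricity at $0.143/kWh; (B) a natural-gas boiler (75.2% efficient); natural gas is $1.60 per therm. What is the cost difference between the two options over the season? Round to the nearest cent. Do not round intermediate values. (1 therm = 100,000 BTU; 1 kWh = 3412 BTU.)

Heat load = 53.9 × 10⁶ BTU = 53,900,000 BTU
Gas: input = 53,900,000 / 0.752 = 71,675,532 BTU = 716.8 therm → 716.8 × $1.60 = $1,146.81
Heat pump: 53,900,000 BTU / 3412 = 15,800 kWh heat; / 4.18 = 3,779 kWh in → × $0.143 = $540.43
Difference = |$1,146.81 − $540.43| = $606.38

$606.38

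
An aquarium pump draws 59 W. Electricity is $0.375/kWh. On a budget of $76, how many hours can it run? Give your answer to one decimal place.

Energy budget = $76 / $0.375 per kWh = 202.7 kWh = 202,667 Wh
Runtime = 202,667 Wh / 59 W = 3,435 h

3435.0 h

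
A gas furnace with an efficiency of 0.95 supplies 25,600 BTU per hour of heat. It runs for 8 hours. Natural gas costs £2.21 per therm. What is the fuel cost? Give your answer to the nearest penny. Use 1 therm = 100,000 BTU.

Heat delivered = 25,600 BTU/h × 8 h = 204,800 BTU
Gas input = 204,800 / 0.95 = 215,579 BTU
= 215,579 / 100,000 = 2.156 therm
Cost = 2.156 × £2.21/therm = £4.76

£4.76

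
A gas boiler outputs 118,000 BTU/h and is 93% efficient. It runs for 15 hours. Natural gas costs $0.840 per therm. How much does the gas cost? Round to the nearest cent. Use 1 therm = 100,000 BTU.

Heat delivered = 118,000 BTU/h × 15 h = 1,770,000 BTU
Gas input = 1,770,000 / 0.93 = 1,903,226 BTU
= 1,903,226 / 100,000 = 19.03 therm
Cost = 19.03 × $0.840/therm = $15.99

$15.99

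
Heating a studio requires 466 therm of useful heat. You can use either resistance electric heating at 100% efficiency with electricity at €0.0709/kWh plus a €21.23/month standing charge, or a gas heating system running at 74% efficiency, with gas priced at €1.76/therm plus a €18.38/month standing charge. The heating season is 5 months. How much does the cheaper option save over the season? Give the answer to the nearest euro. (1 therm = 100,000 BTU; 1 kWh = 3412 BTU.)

Heat load = 466 therm × 100,000 = 46,600,000 BTU
Gas: input = 46,600,000 / 0.74 = 62,972,973 BTU = 629.7 therm → 629.7 × €1.76 = €1,108.32; + 5 × €18.38 standing = €1,200.22
Electric: 46,600,000 BTU / 3412 = 13,660 kWh → × €0.0709 = €968.33; + 5 × €21.23 standing = €1,074.48
Difference = |€1,200.22 − €1,074.48| = €125.74 ≈ €126

€126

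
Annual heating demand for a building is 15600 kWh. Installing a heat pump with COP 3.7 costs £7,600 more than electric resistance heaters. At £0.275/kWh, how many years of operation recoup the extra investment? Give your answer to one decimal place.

Resistance: 15600 kWh × £0.275 = £4,290.00/yr
Heat pump: 15600 / 3.7 = 4216 kWh in → × £0.275 = £1,159.46/yr
Annual savings = £3,130.54
Payback = £7,600 / £3,130.54 = 2.43 years

2.4 years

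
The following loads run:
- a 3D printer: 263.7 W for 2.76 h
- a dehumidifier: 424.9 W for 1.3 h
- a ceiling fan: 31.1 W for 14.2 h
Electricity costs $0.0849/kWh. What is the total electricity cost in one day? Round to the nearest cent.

3D printer: 263.7 W × 2.76 h = 728 Wh = 0.7278 kWh
dehumidifier: 424.9 W × 1.3 h = 552 Wh = 0.5524 kWh
ceiling fan: 31.1 W × 14.2 h = 442 Wh = 0.4416 kWh
Total energy = 0.7278 + 0.5524 + 0.4416 = 1.722 kWh
Cost = 1.722 kWh × $0.0849 = $0.15

$0.15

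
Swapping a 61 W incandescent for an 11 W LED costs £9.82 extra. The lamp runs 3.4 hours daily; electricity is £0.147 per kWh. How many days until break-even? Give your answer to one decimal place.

393.0 days

Power saved = 61 − 11 = 50 W
Daily energy saved = 50 W × 3.4 h = 170 Wh = 0.17 kWh
Daily savings = 0.17 × £0.147 = £0.0250
Payback = £9.82 / £0.0250 per day = 393 days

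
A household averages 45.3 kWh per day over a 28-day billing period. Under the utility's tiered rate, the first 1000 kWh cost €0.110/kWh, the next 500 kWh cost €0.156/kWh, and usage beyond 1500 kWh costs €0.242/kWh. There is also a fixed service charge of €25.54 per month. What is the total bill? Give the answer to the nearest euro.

Usage = 45.3 kWh/day × 28 days = 1268.4 kWh
First 1000 kWh × €0.110 = €110.00
Next 268.4 kWh × €0.156 = €41.87
Remaining tier: 0 kWh (not reached)
Energy charge = €151.87; + service €25.54 = €177.41 ≈ €177

€177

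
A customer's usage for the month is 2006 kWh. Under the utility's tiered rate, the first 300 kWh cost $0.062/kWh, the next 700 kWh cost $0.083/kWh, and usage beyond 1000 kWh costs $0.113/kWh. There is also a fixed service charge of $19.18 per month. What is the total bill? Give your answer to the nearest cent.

First 300 kWh × $0.062 = $18.60
Next 700 kWh × $0.083 = $58.10
Remaining 1006 kWh × $0.113 = $113.68
Energy charge = $190.38; + service $19.18 = $209.56

$209.56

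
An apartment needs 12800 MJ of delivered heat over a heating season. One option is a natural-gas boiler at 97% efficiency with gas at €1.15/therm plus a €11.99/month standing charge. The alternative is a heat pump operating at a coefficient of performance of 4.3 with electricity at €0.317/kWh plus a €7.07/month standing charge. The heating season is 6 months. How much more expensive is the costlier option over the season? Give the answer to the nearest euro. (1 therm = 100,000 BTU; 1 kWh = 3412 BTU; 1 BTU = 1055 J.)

€89

Heat load = 12800 MJ = 12,800,000,000 J / 1055 = 12,132,701 BTU
Gas: input = 12,132,701 / 0.97 = 12,507,940 BTU = 125.1 therm → 125.1 × €1.15 = €143.84; + 6 × €11.99 standing = €215.78
Heat pump: 12,132,701 BTU / 3412 = 3,556 kWh heat; / 4.3 = 827 kWh in → × €0.317 = €262.14; + 6 × €7.07 standing = €304.56
Difference = |€215.78 − €304.56| = €88.78 ≈ €89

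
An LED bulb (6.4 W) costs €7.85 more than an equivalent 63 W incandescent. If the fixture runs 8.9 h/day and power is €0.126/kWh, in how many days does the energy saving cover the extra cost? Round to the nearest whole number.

124 days

Power saved = 63 − 6.4 = 56.6 W
Daily energy saved = 56.6 W × 8.9 h = 503.7 Wh = 0.50374 kWh
Daily savings = 0.50374 × €0.126 = €0.0635
Payback = €7.85 / €0.0635 per day = 123.7 days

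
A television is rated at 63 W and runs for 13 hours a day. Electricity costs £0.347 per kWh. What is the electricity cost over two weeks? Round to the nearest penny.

£3.98

Energy = 63 W × 13 h/day × 14 days = 11,466 Wh = 11.47 kWh
Cost = 11.47 kWh × £0.347/kWh = £3.98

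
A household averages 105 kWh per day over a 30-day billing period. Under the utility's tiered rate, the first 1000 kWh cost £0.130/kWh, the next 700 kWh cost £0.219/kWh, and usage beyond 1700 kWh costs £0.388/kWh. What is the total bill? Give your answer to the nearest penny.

£845.90

Usage = 105 kWh/day × 30 days = 3150 kWh
First 1000 kWh × £0.130 = £130.00
Next 700 kWh × £0.219 = £153.30
Remaining 1450 kWh × £0.388 = £562.60
Total = £845.90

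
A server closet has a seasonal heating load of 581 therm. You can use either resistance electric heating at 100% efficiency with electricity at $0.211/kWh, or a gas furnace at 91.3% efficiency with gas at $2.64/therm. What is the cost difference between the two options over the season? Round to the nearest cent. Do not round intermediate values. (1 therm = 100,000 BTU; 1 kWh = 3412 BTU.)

$1912.94

Heat load = 581 therm × 100,000 = 58,100,000 BTU
Gas: input = 58,100,000 / 0.913 = 63,636,364 BTU = 636.4 therm → 636.4 × $2.64 = $1,680.00
Electric: 58,100,000 BTU / 3412 = 17,030 kWh → × $0.211 = $3,592.94
Difference = |$1,680.00 − $3,592.94| = $1,912.94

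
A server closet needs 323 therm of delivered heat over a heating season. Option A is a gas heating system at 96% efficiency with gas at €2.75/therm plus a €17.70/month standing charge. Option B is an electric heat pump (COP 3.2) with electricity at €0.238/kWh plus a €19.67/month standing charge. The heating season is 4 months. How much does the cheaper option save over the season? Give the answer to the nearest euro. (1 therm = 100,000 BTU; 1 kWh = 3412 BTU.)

€213

Heat load = 323 therm × 100,000 = 32,300,000 BTU
Gas: input = 32,300,000 / 0.96 = 33,645,833 BTU = 336.5 therm → 336.5 × €2.75 = €925.26; + 4 × €17.70 standing = €996.06
Heat pump: 32,300,000 BTU / 3412 = 9,467 kWh heat; / 3.2 = 2,958 kWh in → × €0.238 = €704.08; + 4 × €19.67 standing = €782.76
Difference = |€996.06 − €782.76| = €213.30 ≈ €213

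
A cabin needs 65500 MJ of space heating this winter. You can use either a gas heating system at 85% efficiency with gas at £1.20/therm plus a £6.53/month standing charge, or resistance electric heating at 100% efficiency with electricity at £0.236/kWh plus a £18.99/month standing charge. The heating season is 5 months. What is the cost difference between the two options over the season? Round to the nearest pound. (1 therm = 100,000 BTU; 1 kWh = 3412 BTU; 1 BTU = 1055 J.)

£3480

Heat load = 65500 MJ = 65,500,000,000 J / 1055 = 62,085,308 BTU
Gas: input = 62,085,308 / 0.85 = 73,041,539 BTU = 730.4 therm → 730.4 × £1.20 = £876.50; + 5 × £6.53 standing = £909.15
Electric: 62,085,308 BTU / 3412 = 18,200 kWh → × £0.236 = £4,294.29; + 5 × £18.99 standing = £4,389.24
Difference = |£909.15 − £4,389.24| = £3,480.10 ≈ £3480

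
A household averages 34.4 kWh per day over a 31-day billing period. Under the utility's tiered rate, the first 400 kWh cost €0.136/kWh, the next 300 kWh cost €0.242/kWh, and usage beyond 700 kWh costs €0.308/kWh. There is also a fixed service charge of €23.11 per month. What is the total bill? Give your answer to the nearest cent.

Usage = 34.4 kWh/day × 31 days = 1066.4 kWh
First 400 kWh × €0.136 = €54.40
Next 300 kWh × €0.242 = €72.60
Remaining 366.4 kWh × €0.308 = €112.85
Energy charge = €239.85; + service €23.11 = €262.96

€262.96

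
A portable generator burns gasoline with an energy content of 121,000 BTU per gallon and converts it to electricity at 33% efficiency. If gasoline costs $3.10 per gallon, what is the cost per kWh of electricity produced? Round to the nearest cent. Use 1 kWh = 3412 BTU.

$0.26

Electrical output per gallon = 121,000 BTU × 0.33 / 3412 BTU/kWh = 11.7 kWh
Cost per kWh = $3.10 / 11.7 kWh = $0.265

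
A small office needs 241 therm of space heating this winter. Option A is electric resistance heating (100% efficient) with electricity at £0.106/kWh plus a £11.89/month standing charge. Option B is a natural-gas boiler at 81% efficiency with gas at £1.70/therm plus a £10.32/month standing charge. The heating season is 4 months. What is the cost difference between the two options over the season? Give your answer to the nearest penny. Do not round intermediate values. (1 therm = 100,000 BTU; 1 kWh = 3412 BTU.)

Heat load = 241 therm × 100,000 = 24,100,000 BTU
Gas: input = 24,100,000 / 0.81 = 29,753,086 BTU = 297.5 therm → 297.5 × £1.70 = £505.80; + 4 × £10.32 standing = £547.08
Electric: 24,100,000 BTU / 3412 = 7,063 kWh → × £0.106 = £748.71; + 4 × £11.89 standing = £796.27
Difference = |£547.08 − £796.27| = £249.19

£249.19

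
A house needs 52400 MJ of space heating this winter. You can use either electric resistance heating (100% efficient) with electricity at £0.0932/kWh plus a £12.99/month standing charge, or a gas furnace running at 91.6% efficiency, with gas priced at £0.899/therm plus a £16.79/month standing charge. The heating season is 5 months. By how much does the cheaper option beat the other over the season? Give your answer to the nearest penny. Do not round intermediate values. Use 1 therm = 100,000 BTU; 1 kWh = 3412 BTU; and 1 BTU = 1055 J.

£850.24

Heat load = 52400 MJ = 52,400,000,000 J / 1055 = 49,668,246 BTU
Gas: input = 49,668,246 / 0.916 = 54,222,976 BTU = 542.2 therm → 542.2 × £0.899 = £487.46; + 5 × £16.79 standing = £571.41
Electric: 49,668,246 BTU / 3412 = 14,560 kWh → × £0.0932 = £1,356.71; + 5 × £12.99 standing = £1,421.66
Difference = |£571.41 − £1,421.66| = £850.24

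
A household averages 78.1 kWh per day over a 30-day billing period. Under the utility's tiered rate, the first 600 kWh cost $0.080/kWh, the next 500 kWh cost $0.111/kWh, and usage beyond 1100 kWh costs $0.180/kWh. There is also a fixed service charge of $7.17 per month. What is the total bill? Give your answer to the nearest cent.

$334.41

Usage = 78.1 kWh/day × 30 days = 2343 kWh
First 600 kWh × $0.080 = $48.00
Next 500 kWh × $0.111 = $55.50
Remaining 1243 kWh × $0.180 = $223.74
Energy charge = $327.24; + service $7.17 = $334.41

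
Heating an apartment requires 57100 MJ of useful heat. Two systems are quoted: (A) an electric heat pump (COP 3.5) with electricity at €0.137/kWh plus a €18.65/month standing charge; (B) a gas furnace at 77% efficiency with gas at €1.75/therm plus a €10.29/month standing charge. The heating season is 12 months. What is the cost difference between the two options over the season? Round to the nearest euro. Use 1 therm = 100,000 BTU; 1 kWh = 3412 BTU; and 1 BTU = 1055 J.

€509

Heat load = 57100 MJ = 57,100,000,000 J / 1055 = 54,123,223 BTU
Gas: input = 54,123,223 / 0.77 = 70,289,900 BTU = 702.9 therm → 702.9 × €1.75 = €1,230.07; + 12 × €10.29 standing = €1,353.55
Heat pump: 54,123,223 BTU / 3412 = 15,860 kWh heat; / 3.5 = 4,532 kWh in → × €0.137 = €620.91; + 12 × €18.65 standing = €844.71
Difference = |€1,353.55 − €844.71| = €508.85 ≈ €509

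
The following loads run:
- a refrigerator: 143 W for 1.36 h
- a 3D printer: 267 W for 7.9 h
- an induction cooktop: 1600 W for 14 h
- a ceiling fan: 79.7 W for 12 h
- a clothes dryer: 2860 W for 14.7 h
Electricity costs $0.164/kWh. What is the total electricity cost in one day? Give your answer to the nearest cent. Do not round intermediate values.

refrigerator: 143 W × 1.36 h = 194 Wh = 0.1945 kWh
3D printer: 267 W × 7.9 h = 2,109 Wh = 2.109 kWh
induction cooktop: 1600 W × 14 h = 22,400 Wh = 22.4 kWh
ceiling fan: 79.7 W × 12 h = 956 Wh = 0.9564 kWh
clothes dryer: 2860 W × 14.7 h = 42,042 Wh = 42.04 kWh
Total energy = 0.1945 + 2.109 + 22.4 + 0.9564 + 42.04 = 67.7 kWh
Cost = 67.7 kWh × $0.164 = $11.10

$11.10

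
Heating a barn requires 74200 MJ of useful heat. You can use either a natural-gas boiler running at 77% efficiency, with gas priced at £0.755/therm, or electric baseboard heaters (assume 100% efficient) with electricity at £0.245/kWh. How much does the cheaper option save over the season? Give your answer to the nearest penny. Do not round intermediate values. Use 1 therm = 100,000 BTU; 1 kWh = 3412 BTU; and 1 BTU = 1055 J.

£4360.58

Heat load = 74200 MJ = 74,200,000,000 J / 1055 = 70,331,754 BTU
Gas: input = 70,331,754 / 0.77 = 91,339,940 BTU = 913.4 therm → 913.4 × £0.755 = £689.62
Electric: 70,331,754 BTU / 3412 = 20,610 kWh → × £0.245 = £5,050.20
Difference = |£689.62 − £5,050.20| = £4,360.58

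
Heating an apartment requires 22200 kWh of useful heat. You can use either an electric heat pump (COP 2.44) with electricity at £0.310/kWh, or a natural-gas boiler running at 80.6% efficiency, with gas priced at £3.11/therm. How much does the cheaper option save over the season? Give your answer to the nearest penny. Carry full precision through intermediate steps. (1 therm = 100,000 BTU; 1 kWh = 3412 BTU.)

£102.23

Heat load = 22200 kWh × 3412 = 75,746,400 BTU
Gas: input = 75,746,400 / 0.806 = 93,978,164 BTU = 939.8 therm → 939.8 × £3.11 = £2,922.72
Heat pump: 75,746,400 BTU / 3412 = 22,200 kWh heat; / 2.44 = 9,098 kWh in → × £0.310 = £2,820.49
Difference = |£2,922.72 − £2,820.49| = £102.23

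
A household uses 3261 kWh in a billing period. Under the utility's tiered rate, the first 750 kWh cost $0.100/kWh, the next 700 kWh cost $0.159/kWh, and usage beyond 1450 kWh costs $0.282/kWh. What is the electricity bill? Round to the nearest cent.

First 750 kWh × $0.100 = $75.00
Next 700 kWh × $0.159 = $111.30
Remaining 1811 kWh × $0.282 = $510.70
Total = $697.00

$697.00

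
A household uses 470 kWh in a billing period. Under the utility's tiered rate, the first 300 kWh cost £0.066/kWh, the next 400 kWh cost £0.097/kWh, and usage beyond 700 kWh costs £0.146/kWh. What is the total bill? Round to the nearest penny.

First 300 kWh × £0.066 = £19.80
Next 170 kWh × £0.097 = £16.49
Remaining tier: 0 kWh (not reached)
Total = £36.29

£36.29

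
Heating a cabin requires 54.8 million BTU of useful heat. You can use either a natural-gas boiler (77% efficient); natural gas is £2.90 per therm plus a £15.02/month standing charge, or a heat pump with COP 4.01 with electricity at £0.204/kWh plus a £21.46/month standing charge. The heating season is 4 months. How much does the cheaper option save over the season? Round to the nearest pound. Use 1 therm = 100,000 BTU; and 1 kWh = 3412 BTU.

Heat load = 54.8 × 10⁶ BTU = 54,800,000 BTU
Gas: input = 54,800,000 / 0.77 = 71,168,831 BTU = 711.7 therm → 711.7 × £2.90 = £2,063.90; + 4 × £15.02 standing = £2,123.98
Heat pump: 54,800,000 BTU / 3412 = 16,060 kWh heat; / 4.01 = 4,005 kWh in → × £0.204 = £817.07; + 4 × £21.46 standing = £902.91
Difference = |£2,123.98 − £902.91| = £1,221.07 ≈ £1221

£1221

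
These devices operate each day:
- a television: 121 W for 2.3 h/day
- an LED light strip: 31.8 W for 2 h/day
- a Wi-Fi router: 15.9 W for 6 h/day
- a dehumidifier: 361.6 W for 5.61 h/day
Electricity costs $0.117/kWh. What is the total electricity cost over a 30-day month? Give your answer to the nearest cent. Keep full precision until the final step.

television: 121 W × 2.3 h × 30 d = 8,349 Wh = 8.349 kWh
LED light strip: 31.8 W × 2 h × 30 d = 1,908 Wh = 1.908 kWh
Wi-Fi router: 15.9 W × 6 h × 30 d = 2,862 Wh = 2.862 kWh
dehumidifier: 361.6 W × 5.61 h × 30 d = 60,857 Wh = 60.86 kWh
Total energy = 8.349 + 1.908 + 2.862 + 60.86 = 73.98 kWh
Cost = 73.98 kWh × $0.117 = $8.66

$8.66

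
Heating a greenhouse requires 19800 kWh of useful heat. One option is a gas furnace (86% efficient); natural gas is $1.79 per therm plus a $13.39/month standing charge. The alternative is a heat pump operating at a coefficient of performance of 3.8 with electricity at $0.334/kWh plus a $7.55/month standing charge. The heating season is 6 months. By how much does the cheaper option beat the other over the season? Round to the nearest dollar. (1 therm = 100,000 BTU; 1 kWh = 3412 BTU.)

$299

Heat load = 19800 kWh × 3412 = 67,557,600 BTU
Gas: input = 67,557,600 / 0.86 = 78,555,349 BTU = 785.6 therm → 785.6 × $1.79 = $1,406.14; + 6 × $13.39 standing = $1,486.48
Heat pump: 67,557,600 BTU / 3412 = 19,800 kWh heat; / 3.8 = 5,211 kWh in → × $0.334 = $1,740.32; + 6 × $7.55 standing = $1,785.62
Difference = |$1,486.48 − $1,785.62| = $299.14 ≈ $299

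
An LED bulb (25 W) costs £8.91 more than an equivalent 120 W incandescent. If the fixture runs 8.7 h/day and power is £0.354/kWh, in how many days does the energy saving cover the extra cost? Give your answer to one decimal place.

Power saved = 120 − 25 = 95 W
Daily energy saved = 95 W × 8.7 h = 826.5 Wh = 0.8265 kWh
Daily savings = 0.8265 × £0.354 = £0.2926
Payback = £8.91 / £0.2926 per day = 30.45 days

30.5 days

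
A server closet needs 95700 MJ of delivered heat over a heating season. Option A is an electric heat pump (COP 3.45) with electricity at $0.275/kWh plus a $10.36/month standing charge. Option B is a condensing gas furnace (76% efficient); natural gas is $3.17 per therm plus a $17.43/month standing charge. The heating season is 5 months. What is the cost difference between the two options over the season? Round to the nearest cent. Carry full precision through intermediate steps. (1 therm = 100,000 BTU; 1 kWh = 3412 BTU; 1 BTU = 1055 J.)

Heat load = 95700 MJ = 95,700,000,000 J / 1055 = 90,710,900 BTU
Gas: input = 90,710,900 / 0.76 = 119,356,448 BTU = 1,194 therm → 1,194 × $3.17 = $3,783.60; + 5 × $17.43 standing = $3,870.75
Heat pump: 90,710,900 BTU / 3412 = 26,590 kWh heat; / 3.45 = 7,706 kWh in → × $0.275 = $2,119.16; + 5 × $10.36 standing = $2,170.96
Difference = |$3,870.75 − $2,170.96| = $1,699.79

$1699.79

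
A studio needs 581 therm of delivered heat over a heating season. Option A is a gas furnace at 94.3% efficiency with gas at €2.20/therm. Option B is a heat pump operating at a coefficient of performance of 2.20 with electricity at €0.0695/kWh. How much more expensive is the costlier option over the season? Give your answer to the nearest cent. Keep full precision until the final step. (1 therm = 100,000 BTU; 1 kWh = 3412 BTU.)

€817.53

Heat load = 581 therm × 100,000 = 58,100,000 BTU
Gas: input = 58,100,000 / 0.943 = 61,611,877 BTU = 616.1 therm → 616.1 × €2.20 = €1,355.46
Heat pump: 58,100,000 BTU / 3412 = 17,030 kWh heat; / 2.20 = 7,740 kWh in → × €0.0695 = €537.93
Difference = |€1,355.46 − €537.93| = €817.53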